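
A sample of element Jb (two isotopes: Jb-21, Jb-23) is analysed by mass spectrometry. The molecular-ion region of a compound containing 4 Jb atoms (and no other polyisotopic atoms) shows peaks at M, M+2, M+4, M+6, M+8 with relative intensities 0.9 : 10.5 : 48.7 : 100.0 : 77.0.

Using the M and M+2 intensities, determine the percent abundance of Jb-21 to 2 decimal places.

If p is the fraction of Jb that is Jb-21, then I(M+2)/I(M) = [C(4,1)·p^3·(1−p)] / p^4 = 4·(1−p)/p = 10.5/0.9 = 11.6667
(1−p)/p = 11.6667/4 = 2.9167  ⇒  p = 1/(1 + 2.9167) = 0.2553
Jb-21: 25.53%, Jb-23: 74.47%.

25.53%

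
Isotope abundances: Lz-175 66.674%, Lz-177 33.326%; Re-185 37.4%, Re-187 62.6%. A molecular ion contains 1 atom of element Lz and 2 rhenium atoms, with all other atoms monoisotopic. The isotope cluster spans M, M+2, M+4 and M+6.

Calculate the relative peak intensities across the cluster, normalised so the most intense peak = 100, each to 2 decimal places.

Element Lz pattern (n=1): 0.66674 : 0.33326
Rhenium pattern (n=2): 0.139876 : 0.468248 : 0.391876
Convolve the two distributions (both contribute in 2-u steps):
  M: 0.66674×0.139876 = 0.093261
  M+2: 0.66674×0.468248 + 0.33326×0.139876 = 0.358815
  M+4: 0.66674×0.391876 + 0.33326×0.468248 = 0.417328
  M+6: 0.33326×0.391876 = 0.130597
Scale to base peak (0.417328) = 100: 22.35 : 85.98 : 100.00 : 31.29

22.35 : 85.98 : 100.00 : 31.29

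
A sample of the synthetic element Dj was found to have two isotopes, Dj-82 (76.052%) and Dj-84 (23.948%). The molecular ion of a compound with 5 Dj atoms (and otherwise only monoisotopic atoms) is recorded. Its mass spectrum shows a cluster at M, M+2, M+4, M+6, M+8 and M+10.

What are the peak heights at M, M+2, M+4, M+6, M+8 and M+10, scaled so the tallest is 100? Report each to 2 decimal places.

63.51 : 100.00 : 62.98 : 19.83 : 3.12 : 0.20

Each Dj atom is independently Dj-82 (p = 0.76052) or Dj-84 (q = 0.23948); the cluster is the binomial expansion (p + q)^5.
P(M) = 0.76052^5 = 0.254421
P(M+2) = 5 × 0.76052^4 × 0.23948^1 = 0.400573
P(M+4) = 10 × 0.76052^3 × 0.23948^2 = 0.252273
P(M+6) = 10 × 0.76052^2 × 0.23948^3 = 0.079438
P(M+8) = 5 × 0.76052^1 × 0.23948^4 = 0.012507
P(M+10) = 0.23948^5 = 0.000788
The M+2 peak is largest (0.400573); scaling to 100 gives 63.51 : 100.00 : 62.98 : 19.83 : 3.12 : 0.20.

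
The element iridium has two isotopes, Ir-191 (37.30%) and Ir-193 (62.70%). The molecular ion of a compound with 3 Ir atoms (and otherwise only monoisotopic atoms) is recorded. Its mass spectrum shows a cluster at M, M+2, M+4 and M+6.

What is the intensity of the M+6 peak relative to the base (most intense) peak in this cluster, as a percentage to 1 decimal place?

(0.3730 + 0.6270)^3 gives M 0.0519, M+2 0.2617, M+4 0.4399, M+6 0.2465; the largest is M+4.
P(M+4) = C(3,2) × 0.3730^1 × 0.6270^2 = 3 × 0.3730 × 0.393129 = 0.439911 (base)
P(M+6) = C(3,3) × 0.3730^0 × 0.6270^3 = 1 × 1.0000 × 0.24649188 = 0.246492
Relative intensity = 0.246492 / 0.439911 × 100 = 56.0

56.0%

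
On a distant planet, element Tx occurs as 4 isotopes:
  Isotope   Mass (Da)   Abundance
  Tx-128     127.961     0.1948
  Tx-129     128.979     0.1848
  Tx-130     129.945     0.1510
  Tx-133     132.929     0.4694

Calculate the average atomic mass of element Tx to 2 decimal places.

Weight each isotope mass by its fractional abundance: 0.1948 × 127.961 + 0.1848 × 128.979 + 0.1510 × 129.945 + 0.4694 × 132.929
= 24.9268 + 23.8353 + 19.6217 + 62.3969 = 130.7807 Da

130.78 Da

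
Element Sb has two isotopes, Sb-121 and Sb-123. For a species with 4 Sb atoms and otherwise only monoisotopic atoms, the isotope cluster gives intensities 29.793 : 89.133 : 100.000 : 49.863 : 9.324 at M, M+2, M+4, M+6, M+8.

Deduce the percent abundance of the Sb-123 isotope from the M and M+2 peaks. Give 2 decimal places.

42.79%

Let p = fractional abundance of Sb-121. I(M+2)/I(M) = [C(4,1)·p^3·(1−p)] / p^4 = 4·(1−p)/p = 89.133/29.793 = 2.9917
(1−p)/p = 2.9917/4 = 0.7479  ⇒  p = 1/(1 + 0.7479) = 0.5721
Sb-121: 57.21%, Sb-123: 42.79%.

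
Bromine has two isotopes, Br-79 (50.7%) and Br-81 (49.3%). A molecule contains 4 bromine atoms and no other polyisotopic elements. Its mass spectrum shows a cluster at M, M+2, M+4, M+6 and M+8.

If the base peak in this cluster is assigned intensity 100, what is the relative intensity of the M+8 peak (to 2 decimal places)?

Term probabilities: M 0.0661, M+2 0.2570, M+4 0.3749, M+6 0.2430, M+8 0.0591. Base peak = M+4.
P(M+4) = C(4,2) × 0.507^2 × 0.493^2 = 6 × 0.257049 × 0.243049 = 0.374853 (base)
P(M+8) = C(4,4) × 0.507^0 × 0.493^4 = 1 × 1.0000 × 0.05907282 = 0.059073
Relative intensity = 0.059073 / 0.374853 × 100 = 15.76

15.76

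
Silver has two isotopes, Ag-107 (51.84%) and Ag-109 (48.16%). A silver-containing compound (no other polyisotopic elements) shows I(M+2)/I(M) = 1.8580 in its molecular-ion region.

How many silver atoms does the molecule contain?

2

The M+2/M ratio from n Ag atoms is n · q/p = n · 0.4816/0.5184.
n = 1.8580 × 0.5184/0.4816 = 2.00 ≈ 2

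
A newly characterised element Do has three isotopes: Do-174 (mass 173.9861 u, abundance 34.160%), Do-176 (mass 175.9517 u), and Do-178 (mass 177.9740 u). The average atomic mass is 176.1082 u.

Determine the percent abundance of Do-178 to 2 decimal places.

40.94%

Let x and y be the fractions of Do-176 and Do-178. Then x + y = 1 − 0.34160 = 0.65840 and 175.9517x + 177.9740y = 176.1082 − 0.34160×173.9861 = 116.67454824.
Substituting: 175.9517x + 177.9740(0.65840 − x) = 116.67454824
(175.9517 − 177.9740)x = -0.50353336  ⇒  x = 0.24899, y = 0.40941
Do-176: 24.90%, Do-178: 40.94%.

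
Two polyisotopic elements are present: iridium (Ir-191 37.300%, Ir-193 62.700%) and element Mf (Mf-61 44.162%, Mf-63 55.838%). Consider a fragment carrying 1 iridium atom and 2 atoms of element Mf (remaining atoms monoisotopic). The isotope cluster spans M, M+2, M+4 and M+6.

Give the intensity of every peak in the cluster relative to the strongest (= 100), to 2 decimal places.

Iridium pattern (n=1): 0.3730 : 0.6270
Element Mf pattern (n=2): 0.19502822 : 0.49318355 : 0.31178822
Convolve the two distributions (both contribute in 2-u steps):
  M: 0.3730×0.19502822 = 0.072746
  M+2: 0.3730×0.49318355 + 0.6270×0.19502822 = 0.306240
  M+4: 0.3730×0.31178822 + 0.6270×0.49318355 = 0.425523
  M+6: 0.6270×0.31178822 = 0.195491
Scale to base peak (0.425523) = 100: 17.10 : 71.97 : 100.00 : 45.94

17.10 : 71.97 : 100.00 : 45.94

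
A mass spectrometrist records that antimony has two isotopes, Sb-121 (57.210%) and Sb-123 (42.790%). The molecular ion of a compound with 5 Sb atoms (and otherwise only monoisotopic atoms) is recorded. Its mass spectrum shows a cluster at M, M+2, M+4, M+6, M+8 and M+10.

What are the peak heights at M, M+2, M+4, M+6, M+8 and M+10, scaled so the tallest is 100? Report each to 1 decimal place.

17.9 : 66.8 : 100.0 : 74.8 : 28.0 : 4.2

Each Sb atom is independently Sb-121 (p = 0.57210) or Sb-123 (q = 0.42790); the cluster is the binomial expansion (p + q)^5.
P(M) = 0.57210^5 = 0.061286
P(M+2) = 5 × 0.57210^4 × 0.42790^1 = 0.229192
P(M+4) = 10 × 0.57210^3 × 0.42790^2 = 0.342847
P(M+6) = 10 × 0.57210^2 × 0.42790^3 = 0.256431
P(M+8) = 5 × 0.57210^1 × 0.42790^4 = 0.095898
P(M+10) = 0.42790^5 = 0.014345
The M+4 peak is largest (0.342847); scaling to 100 gives 17.9 : 66.8 : 100.0 : 74.8 : 28.0 : 4.2.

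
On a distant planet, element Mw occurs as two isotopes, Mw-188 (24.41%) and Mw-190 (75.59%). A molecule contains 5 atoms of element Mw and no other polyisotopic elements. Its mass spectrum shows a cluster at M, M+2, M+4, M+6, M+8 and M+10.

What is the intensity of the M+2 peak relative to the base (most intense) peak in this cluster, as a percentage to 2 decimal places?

3.37%

Binomial terms of (0.2441 + 0.7559)^5: M 0.0009, M+2 0.0134, M+4 0.0831, M+6 0.2574, M+8 0.3985, M+10 0.2468 → M+8 is the base peak.
P(M+8) = C(5,4) × 0.2441^1 × 0.7559^4 = 5 × 0.2441 × 0.3264806 = 0.398470 (base)
P(M+2) = C(5,1) × 0.2441^4 × 0.7559^1 = 5 × 0.00355035 × 0.7559 = 0.013419
Relative intensity = 0.013419 / 0.398470 × 100 = 3.37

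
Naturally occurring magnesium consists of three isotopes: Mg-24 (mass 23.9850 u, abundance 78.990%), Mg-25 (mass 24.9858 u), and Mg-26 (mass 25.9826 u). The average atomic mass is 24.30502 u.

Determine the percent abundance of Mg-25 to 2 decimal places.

10.00%

Let x and y be the fractions of Mg-25 and Mg-26. Then x + y = 1 − 0.78990 = 0.21010 and 24.9858x + 25.9826y = 24.30502 − 0.78990×23.9850 = 5.3592685.
Substituting: 24.9858x + 25.9826(0.21010 − x) = 5.3592685
(24.9858 − 25.9826)x = -0.09967576  ⇒  x = 0.10000, y = 0.11010
Mg-25: 10.00%, Mg-26: 11.01%.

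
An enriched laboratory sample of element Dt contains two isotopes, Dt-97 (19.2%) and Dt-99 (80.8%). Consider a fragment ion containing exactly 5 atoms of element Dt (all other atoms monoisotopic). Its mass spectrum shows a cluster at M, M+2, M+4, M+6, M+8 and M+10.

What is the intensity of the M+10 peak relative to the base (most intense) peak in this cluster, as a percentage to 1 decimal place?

84.2%

Binomial terms of (0.192 + 0.808)^5: M 0.0003, M+2 0.0055, M+4 0.0462, M+6 0.1945, M+8 0.4092, M+10 0.3444 → M+8 is the base peak.
P(M+8) = C(5,4) × 0.192^1 × 0.808^4 = 5 × 0.1920 × 0.4262314 = 0.409182 (base)
P(M+10) = C(5,5) × 0.192^0 × 0.808^5 = 1 × 1.0000 × 0.34439497 = 0.344395
Relative intensity = 0.344395 / 0.409182 × 100 = 84.2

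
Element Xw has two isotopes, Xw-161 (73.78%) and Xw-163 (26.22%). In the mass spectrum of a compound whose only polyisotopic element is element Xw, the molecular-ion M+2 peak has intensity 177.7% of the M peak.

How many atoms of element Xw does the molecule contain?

With n Xw atoms, P(M+2)/P(M) = C(n,1)·p^(n−1)q / p^n = n·q/p = n · 0.2622/0.7378.
n = 1.777 × 0.7378/0.2622 = 5.00 ≈ 5

5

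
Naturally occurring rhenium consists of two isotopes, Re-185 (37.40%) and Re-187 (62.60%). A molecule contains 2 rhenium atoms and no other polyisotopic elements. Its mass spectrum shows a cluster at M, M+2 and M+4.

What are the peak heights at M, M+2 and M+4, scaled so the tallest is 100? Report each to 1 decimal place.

29.9 : 100.0 : 83.7

The 2 Re atoms are independent, so intensities follow the terms of (0.3740 + 0.6260)^2.
P(M) = 0.3740^2 = 0.139876
P(M+2) = 2 × 0.3740^1 × 0.6260^1 = 0.468248
P(M+4) = 0.6260^2 = 0.391876
The M+2 peak is largest (0.468248); scaling to 100 gives 29.9 : 100.0 : 83.7.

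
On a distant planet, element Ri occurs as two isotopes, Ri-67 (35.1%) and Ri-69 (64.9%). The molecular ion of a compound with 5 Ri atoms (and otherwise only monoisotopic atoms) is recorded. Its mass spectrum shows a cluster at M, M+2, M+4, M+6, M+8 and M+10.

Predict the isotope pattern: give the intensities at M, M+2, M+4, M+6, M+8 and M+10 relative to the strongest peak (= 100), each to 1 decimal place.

1.6 : 14.6 : 54.1 : 100.0 : 92.5 : 34.2

The 5 Ri atoms are independent, so intensities follow the terms of (0.351 + 0.649)^5.
P(M) = 0.351^5 = 0.005328
P(M+2) = 5 × 0.351^4 × 0.649^1 = 0.049254
P(M+4) = 10 × 0.351^3 × 0.649^2 = 0.182142
P(M+6) = 10 × 0.351^2 × 0.649^3 = 0.336782
P(M+8) = 5 × 0.351^1 × 0.649^4 = 0.311355
P(M+10) = 0.649^5 = 0.115139
The M+6 peak is largest (0.336782); scaling to 100 gives 1.6 : 14.6 : 54.1 : 100.0 : 92.5 : 34.2.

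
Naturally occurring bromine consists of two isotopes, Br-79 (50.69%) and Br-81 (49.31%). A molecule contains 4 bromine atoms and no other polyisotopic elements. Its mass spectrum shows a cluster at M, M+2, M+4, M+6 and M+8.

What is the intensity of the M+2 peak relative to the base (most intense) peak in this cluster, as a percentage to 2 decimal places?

68.53%

Term probabilities: M 0.0660, M+2 0.2569, M+4 0.3749, M+6 0.2431, M+8 0.0591. Base peak = M+4.
P(M+4) = C(4,2) × 0.5069^2 × 0.4931^2 = 6 × 0.25694761 × 0.24314761 = 0.374857 (base)
P(M+2) = C(4,1) × 0.5069^3 × 0.4931^1 = 4 × 0.13024674 × 0.4931 = 0.256899
Relative intensity = 0.256899 / 0.374857 × 100 = 68.53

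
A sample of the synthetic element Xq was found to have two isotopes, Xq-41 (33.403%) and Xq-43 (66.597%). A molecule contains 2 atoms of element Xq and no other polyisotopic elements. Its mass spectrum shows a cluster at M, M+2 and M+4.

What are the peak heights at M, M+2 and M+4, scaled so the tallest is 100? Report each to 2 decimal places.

The 2 Xq atoms are independent, so intensities follow the terms of (0.33403 + 0.66597)^2.
P(M) = 0.33403^2 = 0.111576
P(M+2) = 2 × 0.33403^1 × 0.66597^1 = 0.444908
P(M+4) = 0.66597^2 = 0.443516
The M+2 peak is largest (0.444908); scaling to 100 gives 25.08 : 100.00 : 99.69.

25.08 : 100.00 : 99.69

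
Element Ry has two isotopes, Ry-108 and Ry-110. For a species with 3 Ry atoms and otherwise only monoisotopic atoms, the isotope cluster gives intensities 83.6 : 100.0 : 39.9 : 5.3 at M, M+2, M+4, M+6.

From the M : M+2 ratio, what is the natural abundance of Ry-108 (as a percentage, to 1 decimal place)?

71.5%

If p is the fraction of Ry that is Ry-108, then I(M+2)/I(M) = [C(3,1)·p^2·(1−p)] / p^3 = 3·(1−p)/p = 100.0/83.6 = 1.1962
(1−p)/p = 1.1962/3 = 0.3987  ⇒  p = 1/(1 + 0.3987) = 0.7149
Ry-108: 71.5%, Ry-110: 28.5%.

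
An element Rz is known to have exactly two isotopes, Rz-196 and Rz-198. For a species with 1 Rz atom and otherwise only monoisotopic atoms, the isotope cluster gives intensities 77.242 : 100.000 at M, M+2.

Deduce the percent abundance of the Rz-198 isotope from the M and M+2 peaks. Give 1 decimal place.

If p is the fraction of Rz that is Rz-196, then I(M+2)/I(M) = [C(1,1)·p^0·(1−p)] / p^1 = 1·(1−p)/p = 100.000/77.242 = 1.2946
(1−p)/p = 1.2946/1 = 1.2946  ⇒  p = 1/(1 + 1.2946) = 0.4358
Rz-196: 43.6%, Rz-198: 56.4%.

56.4%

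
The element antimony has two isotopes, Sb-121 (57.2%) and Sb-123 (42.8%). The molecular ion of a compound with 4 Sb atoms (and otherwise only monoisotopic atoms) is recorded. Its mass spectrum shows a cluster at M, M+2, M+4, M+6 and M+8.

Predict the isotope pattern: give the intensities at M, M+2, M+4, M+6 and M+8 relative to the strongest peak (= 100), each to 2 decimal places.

Expanding (0.572 + 0.428)^4:
P(M) = 0.572^4 = 0.107049
P(M+2) = 4 × 0.572^3 × 0.428^1 = 0.320400
P(M+4) = 6 × 0.572^2 × 0.428^2 = 0.359609
P(M+6) = 4 × 0.572^1 × 0.428^3 = 0.179385
P(M+8) = 0.428^4 = 0.033556
The M+4 peak is largest (0.359609); scaling to 100 gives 29.77 : 89.10 : 100.00 : 49.88 : 9.33.

29.77 : 89.10 : 100.00 : 49.88 : 9.33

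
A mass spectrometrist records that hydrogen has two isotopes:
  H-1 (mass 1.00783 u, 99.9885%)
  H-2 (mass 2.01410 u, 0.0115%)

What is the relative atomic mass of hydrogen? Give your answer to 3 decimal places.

1.008 u

The abundance-weighted mean is 0.999885 × 1.00783 + 0.000115 × 2.01410
= 1.007714 + 0.000232 = 1.007946 u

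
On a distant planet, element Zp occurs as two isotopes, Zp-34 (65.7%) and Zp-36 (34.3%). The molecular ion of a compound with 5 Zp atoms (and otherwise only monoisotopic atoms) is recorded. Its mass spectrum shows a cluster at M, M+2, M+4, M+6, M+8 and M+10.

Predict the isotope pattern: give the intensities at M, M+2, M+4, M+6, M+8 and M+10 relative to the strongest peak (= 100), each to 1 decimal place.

Each Zp atom is independently Zp-34 (p = 0.657) or Zp-36 (q = 0.343); the cluster is the binomial expansion (p + q)^5.
P(M) = 0.657^5 = 0.122413
P(M+2) = 5 × 0.657^4 × 0.343^1 = 0.319540
P(M+4) = 10 × 0.657^3 × 0.343^2 = 0.333645
P(M+6) = 10 × 0.657^2 × 0.343^3 = 0.174186
P(M+8) = 5 × 0.657^1 × 0.343^4 = 0.045469
P(M+10) = 0.343^5 = 0.004748
The M+4 peak is largest (0.333645); scaling to 100 gives 36.7 : 95.8 : 100.0 : 52.2 : 13.6 : 1.4.

36.7 : 95.8 : 100.0 : 52.2 : 13.6 : 1.4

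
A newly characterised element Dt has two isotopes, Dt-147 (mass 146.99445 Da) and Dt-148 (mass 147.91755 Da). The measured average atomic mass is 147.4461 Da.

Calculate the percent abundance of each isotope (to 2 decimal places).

Dt-147: 51.07%, Dt-148: 48.93%

With x = fraction of Dt-147 (so Dt-148 is 1 − x):
146.99445·x + 147.91755·(1 − x) = 147.4461
(146.99445 − 147.91755)·x = 147.4461 − 147.91755
x = -0.47145 / -0.92310 = 0.51072 → 51.07% Dt-147, 48.93% Dt-148.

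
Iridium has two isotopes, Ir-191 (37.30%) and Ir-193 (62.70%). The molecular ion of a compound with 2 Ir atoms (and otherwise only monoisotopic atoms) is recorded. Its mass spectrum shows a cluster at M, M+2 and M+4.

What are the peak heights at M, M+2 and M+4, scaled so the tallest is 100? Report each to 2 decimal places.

29.74 : 100.00 : 84.05

Expanding (0.3730 + 0.6270)^2:
P(M) = 0.3730^2 = 0.139129
P(M+2) = 2 × 0.3730^1 × 0.6270^1 = 0.467742
P(M+4) = 0.6270^2 = 0.393129
The M+2 peak is largest (0.467742); scaling to 100 gives 29.74 : 100.00 : 84.05.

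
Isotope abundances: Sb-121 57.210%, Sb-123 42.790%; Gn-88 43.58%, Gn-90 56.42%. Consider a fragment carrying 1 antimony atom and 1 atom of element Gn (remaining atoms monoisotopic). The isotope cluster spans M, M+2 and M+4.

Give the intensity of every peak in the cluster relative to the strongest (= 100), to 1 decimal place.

Antimony pattern (n=1): 0.5721 : 0.4279
Element Gn pattern (n=1): 0.4358 : 0.5642
Convolve the two distributions (both contribute in 2-u steps):
  M: 0.5721×0.4358 = 0.249321
  M+2: 0.5721×0.5642 + 0.4279×0.4358 = 0.509258
  M+4: 0.4279×0.5642 = 0.241421
Scale to base peak (0.509258) = 100: 49.0 : 100.0 : 47.4

49.0 : 100.0 : 47.4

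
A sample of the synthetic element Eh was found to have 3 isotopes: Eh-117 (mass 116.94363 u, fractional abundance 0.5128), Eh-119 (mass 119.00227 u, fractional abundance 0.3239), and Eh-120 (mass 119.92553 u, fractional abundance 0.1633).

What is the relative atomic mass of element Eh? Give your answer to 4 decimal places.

118.0974 u

The abundance-weighted mean is 0.5128 × 116.94363 + 0.3239 × 119.00227 + 0.1633 × 119.92553
= 59.968693 + 38.544835 + 19.583839 = 118.097367 u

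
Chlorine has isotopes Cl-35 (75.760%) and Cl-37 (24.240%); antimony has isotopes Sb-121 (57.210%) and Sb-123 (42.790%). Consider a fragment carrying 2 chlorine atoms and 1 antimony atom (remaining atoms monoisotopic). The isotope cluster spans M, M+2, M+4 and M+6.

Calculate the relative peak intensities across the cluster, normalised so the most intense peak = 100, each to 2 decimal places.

Chlorine pattern (n=2): 0.57395776 : 0.36728448 : 0.05875776
Antimony pattern (n=1): 0.5721 : 0.4279
Convolve the two distributions (both contribute in 2-u steps):
  M: 0.57395776×0.5721 = 0.328361
  M+2: 0.57395776×0.4279 + 0.36728448×0.5721 = 0.455720
  M+4: 0.36728448×0.4279 + 0.05875776×0.5721 = 0.190776
  M+6: 0.05875776×0.4279 = 0.025142
Scale to base peak (0.455720) = 100: 72.05 : 100.00 : 41.86 : 5.52

72.05 : 100.00 : 41.86 : 5.52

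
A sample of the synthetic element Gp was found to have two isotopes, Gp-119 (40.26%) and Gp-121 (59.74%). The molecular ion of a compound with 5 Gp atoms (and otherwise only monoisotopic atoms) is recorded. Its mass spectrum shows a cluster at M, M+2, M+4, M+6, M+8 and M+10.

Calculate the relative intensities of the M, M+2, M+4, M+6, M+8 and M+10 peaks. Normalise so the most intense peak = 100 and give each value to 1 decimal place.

3.1 : 22.7 : 67.4 : 100.0 : 74.2 : 22.0

Each Gp atom is independently Gp-119 (p = 0.4026) or Gp-121 (q = 0.5974); the cluster is the binomial expansion (p + q)^5.
P(M) = 0.4026^5 = 0.010577
P(M+2) = 5 × 0.4026^4 × 0.5974^1 = 0.078475
P(M+4) = 10 × 0.4026^3 × 0.5974^2 = 0.232890
P(M+6) = 10 × 0.4026^2 × 0.5974^3 = 0.345576
P(M+8) = 5 × 0.4026^1 × 0.5974^4 = 0.256392
P(M+10) = 0.5974^5 = 0.076090
The M+6 peak is largest (0.345576); scaling to 100 gives 3.1 : 22.7 : 67.4 : 100.0 : 74.2 : 22.0.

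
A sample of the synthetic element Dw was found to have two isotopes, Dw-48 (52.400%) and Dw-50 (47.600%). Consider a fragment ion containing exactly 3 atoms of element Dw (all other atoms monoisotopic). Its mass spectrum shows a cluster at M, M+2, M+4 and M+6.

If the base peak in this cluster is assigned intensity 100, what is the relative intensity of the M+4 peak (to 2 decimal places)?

90.84

Binomial terms of (0.52400 + 0.47600)^3: M 0.1439, M+2 0.3921, M+4 0.3562, M+6 0.1079 → M+2 is the base peak.
P(M+2) = C(3,1) × 0.52400^2 × 0.47600^1 = 3 × 0.274576 × 0.4760 = 0.392095 (base)
P(M+4) = C(3,2) × 0.52400^1 × 0.47600^2 = 3 × 0.5240 × 0.226576 = 0.356177
Relative intensity = 0.356177 / 0.392095 × 100 = 90.84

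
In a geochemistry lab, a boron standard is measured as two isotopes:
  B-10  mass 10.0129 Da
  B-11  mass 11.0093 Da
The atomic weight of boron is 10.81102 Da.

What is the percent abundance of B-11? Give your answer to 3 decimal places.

80.100%

Let x be the fractional abundance of B-10; then B-11 has abundance 1 − x.
10.0129·x + 11.0093·(1 − x) = 10.81102
(10.0129 − 11.0093)·x = 10.81102 − 11.0093
x = -0.19828 / -0.9964 = 0.19900 → 19.900% B-10, 80.100% B-11.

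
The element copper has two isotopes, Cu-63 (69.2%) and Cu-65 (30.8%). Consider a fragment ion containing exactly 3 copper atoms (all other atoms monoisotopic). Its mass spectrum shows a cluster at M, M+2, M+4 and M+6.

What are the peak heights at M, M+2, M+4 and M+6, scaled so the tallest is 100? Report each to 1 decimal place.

74.9 : 100.0 : 44.5 : 6.6

Each Cu atom is independently Cu-63 (p = 0.692) or Cu-65 (q = 0.308); the cluster is the binomial expansion (p + q)^3.
P(M) = 0.692^3 = 0.331374
P(M+2) = 3 × 0.692^2 × 0.308^1 = 0.442470
P(M+4) = 3 × 0.692^1 × 0.308^2 = 0.196938
P(M+6) = 0.308^3 = 0.029218
The M+2 peak is largest (0.442470); scaling to 100 gives 74.9 : 100.0 : 44.5 : 6.6.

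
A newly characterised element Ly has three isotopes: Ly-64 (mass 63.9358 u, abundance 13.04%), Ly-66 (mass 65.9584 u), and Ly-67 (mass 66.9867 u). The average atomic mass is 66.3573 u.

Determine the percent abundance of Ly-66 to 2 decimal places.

Let x and y be the fractions of Ly-66 and Ly-67. Then x + y = 1 − 0.1304 = 0.8696 and 65.9584x + 66.9867y = 66.3573 − 0.1304×63.9358 = 58.02007168.
Substituting: 65.9584x + 66.9867(0.8696 − x) = 58.02007168
(65.9584 − 66.9867)x = -0.23156264  ⇒  x = 0.22519, y = 0.64441
Ly-66: 22.52%, Ly-67: 64.44%.

22.52%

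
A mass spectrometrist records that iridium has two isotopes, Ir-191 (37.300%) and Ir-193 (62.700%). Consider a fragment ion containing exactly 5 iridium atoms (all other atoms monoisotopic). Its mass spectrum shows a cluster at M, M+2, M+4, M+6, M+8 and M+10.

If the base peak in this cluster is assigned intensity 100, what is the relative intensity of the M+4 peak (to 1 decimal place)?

59.5

Term probabilities: M 0.0072, M+2 0.0607, M+4 0.2040, M+6 0.3429, M+8 0.2882, M+10 0.0969. Base peak = M+6.
P(M+6) = C(5,3) × 0.37300^2 × 0.62700^3 = 10 × 0.139129 × 0.24649188 = 0.342942 (base)
P(M+4) = C(5,2) × 0.37300^3 × 0.62700^2 = 10 × 0.05189512 × 0.393129 = 0.204015
Relative intensity = 0.204015 / 0.342942 × 100 = 59.5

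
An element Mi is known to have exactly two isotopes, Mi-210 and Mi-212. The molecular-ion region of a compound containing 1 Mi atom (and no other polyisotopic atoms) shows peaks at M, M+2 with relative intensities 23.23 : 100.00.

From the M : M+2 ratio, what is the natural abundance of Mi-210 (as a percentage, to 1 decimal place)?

18.9%

Write p for the Mi-210 fraction. I(M+2)/I(M) = [C(1,1)·p^0·(1−p)] / p^1 = 1·(1−p)/p = 100.00/23.23 = 4.3048
(1−p)/p = 4.3048/1 = 4.3048  ⇒  p = 1/(1 + 4.3048) = 0.1885
Mi-210: 18.9%, Mi-212: 81.1%.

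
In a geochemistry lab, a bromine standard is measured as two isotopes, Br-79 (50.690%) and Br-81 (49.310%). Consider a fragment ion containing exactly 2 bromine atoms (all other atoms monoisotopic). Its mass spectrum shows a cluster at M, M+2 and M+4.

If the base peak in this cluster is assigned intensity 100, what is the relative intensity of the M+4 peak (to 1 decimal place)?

48.6

Term probabilities: M 0.2569, M+2 0.4999, M+4 0.2431. Base peak = M+2.
P(M+2) = C(2,1) × 0.50690^1 × 0.49310^1 = 2 × 0.5069 × 0.4931 = 0.499905 (base)
P(M+4) = C(2,2) × 0.50690^0 × 0.49310^2 = 1 × 1.0000 × 0.24314761 = 0.243148
Relative intensity = 0.243148 / 0.499905 × 100 = 48.6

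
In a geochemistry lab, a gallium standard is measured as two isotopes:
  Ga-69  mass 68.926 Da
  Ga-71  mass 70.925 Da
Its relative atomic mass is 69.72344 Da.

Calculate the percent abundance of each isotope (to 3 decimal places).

Let x be the fractional abundance of Ga-69; then Ga-71 has abundance 1 − x.
68.926·x + 70.925·(1 − x) = 69.72344
(68.926 − 70.925)·x = 69.72344 − 70.925
x = -1.20156 / -1.999 = 0.60108 → 60.108% Ga-69, 39.892% Ga-71.

Ga-69: 60.108%, Ga-71: 39.892%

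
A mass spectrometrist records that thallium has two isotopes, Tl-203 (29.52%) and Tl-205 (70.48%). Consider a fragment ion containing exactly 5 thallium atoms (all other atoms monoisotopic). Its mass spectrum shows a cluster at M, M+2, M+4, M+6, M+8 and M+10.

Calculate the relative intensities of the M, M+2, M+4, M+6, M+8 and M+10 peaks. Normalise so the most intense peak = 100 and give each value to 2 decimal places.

0.62 : 7.35 : 35.09 : 83.77 : 100.00 : 47.75

Each Tl atom is independently Tl-203 (p = 0.2952) or Tl-205 (q = 0.7048); the cluster is the binomial expansion (p + q)^5.
P(M) = 0.2952^5 = 0.002242
P(M+2) = 5 × 0.2952^4 × 0.7048^1 = 0.026761
P(M+4) = 10 × 0.2952^3 × 0.7048^2 = 0.127785
P(M+6) = 10 × 0.2952^2 × 0.7048^3 = 0.305092
P(M+8) = 5 × 0.2952^1 × 0.7048^4 = 0.364208
P(M+10) = 0.7048^5 = 0.173912
The M+8 peak is largest (0.364208); scaling to 100 gives 0.62 : 7.35 : 35.09 : 83.77 : 100.00 : 47.75.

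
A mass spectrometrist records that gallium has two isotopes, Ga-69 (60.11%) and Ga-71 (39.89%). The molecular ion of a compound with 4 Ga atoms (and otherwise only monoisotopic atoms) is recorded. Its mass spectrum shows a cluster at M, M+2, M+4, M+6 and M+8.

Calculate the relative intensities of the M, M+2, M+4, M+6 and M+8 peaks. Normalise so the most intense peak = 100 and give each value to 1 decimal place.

The 4 Ga atoms are independent, so intensities follow the terms of (0.6011 + 0.3989)^4.
P(M) = 0.6011^4 = 0.130553
P(M+2) = 4 × 0.6011^3 × 0.3989^1 = 0.346549
P(M+4) = 6 × 0.6011^2 × 0.3989^2 = 0.344963
P(M+6) = 4 × 0.6011^1 × 0.3989^3 = 0.152616
P(M+8) = 0.3989^4 = 0.025320
The M+2 peak is largest (0.346549); scaling to 100 gives 37.7 : 100.0 : 99.5 : 44.0 : 7.3.

37.7 : 100.0 : 99.5 : 44.0 : 7.3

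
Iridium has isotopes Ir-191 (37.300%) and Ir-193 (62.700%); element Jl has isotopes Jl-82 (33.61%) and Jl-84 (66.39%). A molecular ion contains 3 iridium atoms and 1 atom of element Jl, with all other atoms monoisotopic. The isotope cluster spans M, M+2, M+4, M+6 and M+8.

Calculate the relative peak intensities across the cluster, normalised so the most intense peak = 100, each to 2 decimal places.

Iridium pattern (n=3): 0.05189512 : 0.26170165 : 0.43991135 : 0.24649188
Element Jl pattern (n=1): 0.3361 : 0.6639
Convolve the two distributions (both contribute in 2-u steps):
  M: 0.05189512×0.3361 = 0.017442
  M+2: 0.05189512×0.6639 + 0.26170165×0.3361 = 0.122411
  M+4: 0.26170165×0.6639 + 0.43991135×0.3361 = 0.321598
  M+6: 0.43991135×0.6639 + 0.24649188×0.3361 = 0.374903
  M+8: 0.24649188×0.6639 = 0.163646
Scale to base peak (0.374903) = 100: 4.65 : 32.65 : 85.78 : 100.00 : 43.65

4.65 : 32.65 : 85.78 : 100.00 : 43.65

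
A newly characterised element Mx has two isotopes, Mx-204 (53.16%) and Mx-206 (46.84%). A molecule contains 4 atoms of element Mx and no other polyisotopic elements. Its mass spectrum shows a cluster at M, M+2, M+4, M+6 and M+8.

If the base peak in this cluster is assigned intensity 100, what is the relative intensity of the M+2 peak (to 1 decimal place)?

75.7

Term probabilities: M 0.0799, M+2 0.2815, M+4 0.3720, M+6 0.2185, M+8 0.0481. Base peak = M+4.
P(M+4) = C(4,2) × 0.5316^2 × 0.4684^2 = 6 × 0.28259856 × 0.21939856 = 0.372010 (base)
P(M+2) = C(4,1) × 0.5316^3 × 0.4684^1 = 4 × 0.15022939 × 0.4684 = 0.281470
Relative intensity = 0.281470 / 0.372010 × 100 = 75.7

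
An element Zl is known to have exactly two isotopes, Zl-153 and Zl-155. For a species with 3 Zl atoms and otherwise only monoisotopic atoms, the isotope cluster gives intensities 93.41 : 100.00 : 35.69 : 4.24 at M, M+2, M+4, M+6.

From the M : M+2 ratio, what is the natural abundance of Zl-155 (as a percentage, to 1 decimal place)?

If p is the fraction of Zl that is Zl-153, then I(M+2)/I(M) = [C(3,1)·p^2·(1−p)] / p^3 = 3·(1−p)/p = 100.00/93.41 = 1.0705
(1−p)/p = 1.0705/3 = 0.3568  ⇒  p = 1/(1 + 0.3568) = 0.7370
Zl-153: 73.7%, Zl-155: 26.3%.

26.3%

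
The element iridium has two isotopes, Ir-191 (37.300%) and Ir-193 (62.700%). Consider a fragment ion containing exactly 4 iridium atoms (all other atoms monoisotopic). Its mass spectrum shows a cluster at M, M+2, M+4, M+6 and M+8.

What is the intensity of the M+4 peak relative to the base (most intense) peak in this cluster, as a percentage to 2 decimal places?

89.23%

(0.37300 + 0.62700)^4 gives M 0.0194, M+2 0.1302, M+4 0.3282, M+6 0.3678, M+8 0.1546; the largest is M+6.
P(M+6) = C(4,3) × 0.37300^1 × 0.62700^3 = 4 × 0.3730 × 0.24649188 = 0.367766 (base)
P(M+4) = C(4,2) × 0.37300^2 × 0.62700^2 = 6 × 0.139129 × 0.393129 = 0.328174
Relative intensity = 0.328174 / 0.367766 × 100 = 89.23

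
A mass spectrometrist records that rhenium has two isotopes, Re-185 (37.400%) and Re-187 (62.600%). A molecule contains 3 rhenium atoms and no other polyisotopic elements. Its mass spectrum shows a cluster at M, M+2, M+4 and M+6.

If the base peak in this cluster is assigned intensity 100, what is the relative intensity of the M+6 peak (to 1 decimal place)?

55.8

Binomial terms of (0.37400 + 0.62600)^3: M 0.0523, M+2 0.2627, M+4 0.4397, M+6 0.2453 → M+4 is the base peak.
P(M+4) = C(3,2) × 0.37400^1 × 0.62600^2 = 3 × 0.3740 × 0.391876 = 0.439685 (base)
P(M+6) = C(3,3) × 0.37400^0 × 0.62600^3 = 1 × 1.0000 × 0.24531438 = 0.245314
Relative intensity = 0.245314 / 0.439685 × 100 = 55.8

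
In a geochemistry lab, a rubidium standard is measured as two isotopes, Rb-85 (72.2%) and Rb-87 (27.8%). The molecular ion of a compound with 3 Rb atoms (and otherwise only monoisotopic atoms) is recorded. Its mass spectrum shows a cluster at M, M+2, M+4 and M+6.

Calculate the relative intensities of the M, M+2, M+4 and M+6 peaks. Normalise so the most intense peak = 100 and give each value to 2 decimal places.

86.57 : 100.00 : 38.50 : 4.94

Each Rb atom is independently Rb-85 (p = 0.722) or Rb-87 (q = 0.278); the cluster is the binomial expansion (p + q)^3.
P(M) = 0.722^3 = 0.376367
P(M+2) = 3 × 0.722^2 × 0.278^1 = 0.434751
P(M+4) = 3 × 0.722^1 × 0.278^2 = 0.167397
P(M+6) = 0.278^3 = 0.021485
The M+2 peak is largest (0.434751); scaling to 100 gives 86.57 : 100.00 : 38.50 : 4.94.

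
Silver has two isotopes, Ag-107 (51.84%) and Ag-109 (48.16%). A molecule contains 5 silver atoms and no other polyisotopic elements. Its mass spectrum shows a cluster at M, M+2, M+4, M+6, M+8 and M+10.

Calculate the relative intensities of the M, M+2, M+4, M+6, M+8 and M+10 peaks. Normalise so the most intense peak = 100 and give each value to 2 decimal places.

Each Ag atom is independently Ag-107 (p = 0.5184) or Ag-109 (q = 0.4816); the cluster is the binomial expansion (p + q)^5.
P(M) = 0.5184^5 = 0.037439
P(M+2) = 5 × 0.5184^4 × 0.4816^1 = 0.173907
P(M+4) = 10 × 0.5184^3 × 0.4816^2 = 0.323123
P(M+6) = 10 × 0.5184^2 × 0.4816^3 = 0.300185
P(M+8) = 5 × 0.5184^1 × 0.4816^4 = 0.139438
P(M+10) = 0.4816^5 = 0.025908
The M+4 peak is largest (0.323123); scaling to 100 gives 11.59 : 53.82 : 100.00 : 92.90 : 43.15 : 8.02.

11.59 : 53.82 : 100.00 : 92.90 : 43.15 : 8.02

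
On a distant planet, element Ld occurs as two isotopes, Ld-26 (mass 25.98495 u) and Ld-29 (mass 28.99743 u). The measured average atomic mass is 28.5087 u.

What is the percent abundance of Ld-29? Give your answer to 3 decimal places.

With x = fraction of Ld-26 (so Ld-29 is 1 − x):
25.98495·x + 28.99743·(1 − x) = 28.5087
(25.98495 − 28.99743)·x = 28.5087 − 28.99743
x = -0.48873 / -3.01248 = 0.16224 → 16.224% Ld-26, 83.776% Ld-29.

83.776%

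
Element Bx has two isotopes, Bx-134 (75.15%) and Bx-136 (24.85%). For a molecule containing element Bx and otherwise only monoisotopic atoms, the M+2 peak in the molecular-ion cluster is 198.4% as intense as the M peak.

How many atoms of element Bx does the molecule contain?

With n Bx atoms, P(M+2)/P(M) = C(n,1)·p^(n−1)q / p^n = n·q/p = n · 0.2485/0.7515.
n = 1.984 × 0.7515/0.2485 = 6.00 ≈ 6

6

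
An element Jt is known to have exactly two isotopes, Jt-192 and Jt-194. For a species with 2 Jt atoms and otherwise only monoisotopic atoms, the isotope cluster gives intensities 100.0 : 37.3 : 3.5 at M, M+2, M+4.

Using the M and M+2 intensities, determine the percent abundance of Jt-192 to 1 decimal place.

Write p for the Jt-192 fraction. I(M+2)/I(M) = [C(2,1)·p^1·(1−p)] / p^2 = 2·(1−p)/p = 37.3/100.0 = 0.3730
(1−p)/p = 0.3730/2 = 0.1865  ⇒  p = 1/(1 + 0.1865) = 0.8428
Jt-192: 84.3%, Jt-194: 15.7%.

84.3%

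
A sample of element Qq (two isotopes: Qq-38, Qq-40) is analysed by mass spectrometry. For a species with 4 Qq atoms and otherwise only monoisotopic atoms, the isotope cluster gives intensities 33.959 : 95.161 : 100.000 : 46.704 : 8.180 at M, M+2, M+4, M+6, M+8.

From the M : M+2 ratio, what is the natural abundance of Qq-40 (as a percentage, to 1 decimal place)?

41.2%

Write p for the Qq-38 fraction. I(M+2)/I(M) = [C(4,1)·p^3·(1−p)] / p^4 = 4·(1−p)/p = 95.161/33.959 = 2.8022
(1−p)/p = 2.8022/4 = 0.7006  ⇒  p = 1/(1 + 0.7006) = 0.5880
Qq-38: 58.8%, Qq-40: 41.2%.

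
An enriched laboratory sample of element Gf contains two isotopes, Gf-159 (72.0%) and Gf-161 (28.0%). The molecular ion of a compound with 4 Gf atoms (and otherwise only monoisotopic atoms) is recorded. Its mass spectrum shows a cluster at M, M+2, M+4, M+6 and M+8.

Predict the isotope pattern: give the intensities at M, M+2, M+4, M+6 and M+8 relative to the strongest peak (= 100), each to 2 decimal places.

64.29 : 100.00 : 58.33 : 15.12 : 1.47

The 4 Gf atoms are independent, so intensities follow the terms of (0.720 + 0.280)^4.
P(M) = 0.720^4 = 0.268739
P(M+2) = 4 × 0.720^3 × 0.280^1 = 0.418038
P(M+4) = 6 × 0.720^2 × 0.280^2 = 0.243855
P(M+6) = 4 × 0.720^1 × 0.280^3 = 0.063222
P(M+8) = 0.280^4 = 0.006147
The M+2 peak is largest (0.418038); scaling to 100 gives 64.29 : 100.00 : 58.33 : 15.12 : 1.47.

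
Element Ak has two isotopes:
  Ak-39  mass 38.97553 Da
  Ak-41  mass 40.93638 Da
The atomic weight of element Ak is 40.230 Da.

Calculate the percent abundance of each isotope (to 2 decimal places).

Ak-39: 36.02%, Ak-41: 63.98%

Writing the weighted mean with unknown fraction x of Ak-39:
38.97553·x + 40.93638·(1 − x) = 40.230
(38.97553 − 40.93638)·x = 40.230 − 40.93638
x = -0.70638 / -1.96085 = 0.36024 → 36.02% Ak-39, 63.98% Ak-41.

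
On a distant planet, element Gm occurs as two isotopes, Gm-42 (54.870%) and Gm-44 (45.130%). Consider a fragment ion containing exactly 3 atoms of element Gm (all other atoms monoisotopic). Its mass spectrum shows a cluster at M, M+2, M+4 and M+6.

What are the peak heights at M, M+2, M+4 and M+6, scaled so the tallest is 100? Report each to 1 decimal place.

40.5 : 100.0 : 82.2 : 22.5

Each Gm atom is independently Gm-42 (p = 0.54870) or Gm-44 (q = 0.45130); the cluster is the binomial expansion (p + q)^3.
P(M) = 0.54870^3 = 0.165198
P(M+2) = 3 × 0.54870^2 × 0.45130^1 = 0.407621
P(M+4) = 3 × 0.54870^1 × 0.45130^2 = 0.335264
P(M+6) = 0.45130^3 = 0.091917
The M+2 peak is largest (0.407621); scaling to 100 gives 40.5 : 100.0 : 82.2 : 22.5.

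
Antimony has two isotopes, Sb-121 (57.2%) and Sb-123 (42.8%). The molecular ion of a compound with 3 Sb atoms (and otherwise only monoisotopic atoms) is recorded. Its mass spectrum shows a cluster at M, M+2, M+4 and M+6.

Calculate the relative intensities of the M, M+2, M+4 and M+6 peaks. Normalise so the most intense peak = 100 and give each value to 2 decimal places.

44.55 : 100.00 : 74.83 : 18.66

Each Sb atom is independently Sb-121 (p = 0.572) or Sb-123 (q = 0.428); the cluster is the binomial expansion (p + q)^3.
P(M) = 0.572^3 = 0.187149
P(M+2) = 3 × 0.572^2 × 0.428^1 = 0.420104
P(M+4) = 3 × 0.572^1 × 0.428^2 = 0.314344
P(M+6) = 0.428^3 = 0.078403
The M+2 peak is largest (0.420104); scaling to 100 gives 44.55 : 100.00 : 74.83 : 18.66.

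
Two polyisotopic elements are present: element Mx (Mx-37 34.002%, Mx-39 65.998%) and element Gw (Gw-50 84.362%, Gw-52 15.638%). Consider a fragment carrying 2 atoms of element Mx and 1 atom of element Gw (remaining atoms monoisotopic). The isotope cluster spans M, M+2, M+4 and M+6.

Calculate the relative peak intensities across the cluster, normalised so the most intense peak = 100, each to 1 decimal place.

22.3 : 90.6 : 100.0 : 15.6

Element Mx pattern (n=2): 0.1156136 : 0.4488128 : 0.4355736
Element Gw pattern (n=1): 0.84362 : 0.15638
Convolve the two distributions (both contribute in 2-u steps):
  M: 0.1156136×0.84362 = 0.097534
  M+2: 0.1156136×0.15638 + 0.4488128×0.84362 = 0.396707
  M+4: 0.4488128×0.15638 + 0.4355736×0.84362 = 0.437644
  M+6: 0.4355736×0.15638 = 0.068115
Scale to base peak (0.437644) = 100: 22.3 : 90.6 : 100.0 : 15.6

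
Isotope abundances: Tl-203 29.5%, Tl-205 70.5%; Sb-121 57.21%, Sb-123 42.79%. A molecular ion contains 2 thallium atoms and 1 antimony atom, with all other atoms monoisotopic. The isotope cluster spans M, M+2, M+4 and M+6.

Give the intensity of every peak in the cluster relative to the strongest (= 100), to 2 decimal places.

Thallium pattern (n=2): 0.087025 : 0.41595 : 0.497025
Antimony pattern (n=1): 0.5721 : 0.4279
Convolve the two distributions (both contribute in 2-u steps):
  M: 0.087025×0.5721 = 0.049787
  M+2: 0.087025×0.4279 + 0.41595×0.5721 = 0.275203
  M+4: 0.41595×0.4279 + 0.497025×0.5721 = 0.462333
  M+6: 0.497025×0.4279 = 0.212677
Scale to base peak (0.462333) = 100: 10.77 : 59.52 : 100.00 : 46.00

10.77 : 59.52 : 100.00 : 46.00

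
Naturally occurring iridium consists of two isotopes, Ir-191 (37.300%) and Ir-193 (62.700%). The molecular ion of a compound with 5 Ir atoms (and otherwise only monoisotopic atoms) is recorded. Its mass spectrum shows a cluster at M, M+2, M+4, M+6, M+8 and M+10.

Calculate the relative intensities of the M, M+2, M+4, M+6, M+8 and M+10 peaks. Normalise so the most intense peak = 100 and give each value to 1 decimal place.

Each Ir atom is independently Ir-191 (p = 0.37300) or Ir-193 (q = 0.62700); the cluster is the binomial expansion (p + q)^5.
P(M) = 0.37300^5 = 0.007220
P(M+2) = 5 × 0.37300^4 × 0.62700^1 = 0.060684
P(M+4) = 10 × 0.37300^3 × 0.62700^2 = 0.204015
P(M+6) = 10 × 0.37300^2 × 0.62700^3 = 0.342942
P(M+8) = 5 × 0.37300^1 × 0.62700^4 = 0.288237
P(M+10) = 0.62700^5 = 0.096903
The M+6 peak is largest (0.342942); scaling to 100 gives 2.1 : 17.7 : 59.5 : 100.0 : 84.0 : 28.3.

2.1 : 17.7 : 59.5 : 100.0 : 84.0 : 28.3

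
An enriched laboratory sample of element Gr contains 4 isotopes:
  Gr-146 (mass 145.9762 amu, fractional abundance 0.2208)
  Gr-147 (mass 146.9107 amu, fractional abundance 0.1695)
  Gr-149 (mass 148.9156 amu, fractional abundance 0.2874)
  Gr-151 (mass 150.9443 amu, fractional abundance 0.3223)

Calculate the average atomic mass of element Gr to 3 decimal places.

Weight each isotope mass by its fractional abundance: 0.2208 × 145.9762 + 0.1695 × 146.9107 + 0.2874 × 148.9156 + 0.3223 × 150.9443
= 32.23154 + 24.90136 + 42.79834 + 48.64935 = 148.58059 amu

148.581 amu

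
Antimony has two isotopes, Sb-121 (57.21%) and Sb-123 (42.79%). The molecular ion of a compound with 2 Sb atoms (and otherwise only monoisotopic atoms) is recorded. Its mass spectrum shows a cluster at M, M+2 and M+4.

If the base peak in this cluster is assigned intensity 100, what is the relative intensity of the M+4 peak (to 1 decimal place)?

37.4

Binomial terms of (0.5721 + 0.4279)^2: M 0.3273, M+2 0.4896, M+4 0.1831 → M+2 is the base peak.
P(M+2) = C(2,1) × 0.5721^1 × 0.4279^1 = 2 × 0.5721 × 0.4279 = 0.489603 (base)
P(M+4) = C(2,2) × 0.5721^0 × 0.4279^2 = 1 × 1.0000 × 0.18309841 = 0.183098
Relative intensity = 0.183098 / 0.489603 × 100 = 37.4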